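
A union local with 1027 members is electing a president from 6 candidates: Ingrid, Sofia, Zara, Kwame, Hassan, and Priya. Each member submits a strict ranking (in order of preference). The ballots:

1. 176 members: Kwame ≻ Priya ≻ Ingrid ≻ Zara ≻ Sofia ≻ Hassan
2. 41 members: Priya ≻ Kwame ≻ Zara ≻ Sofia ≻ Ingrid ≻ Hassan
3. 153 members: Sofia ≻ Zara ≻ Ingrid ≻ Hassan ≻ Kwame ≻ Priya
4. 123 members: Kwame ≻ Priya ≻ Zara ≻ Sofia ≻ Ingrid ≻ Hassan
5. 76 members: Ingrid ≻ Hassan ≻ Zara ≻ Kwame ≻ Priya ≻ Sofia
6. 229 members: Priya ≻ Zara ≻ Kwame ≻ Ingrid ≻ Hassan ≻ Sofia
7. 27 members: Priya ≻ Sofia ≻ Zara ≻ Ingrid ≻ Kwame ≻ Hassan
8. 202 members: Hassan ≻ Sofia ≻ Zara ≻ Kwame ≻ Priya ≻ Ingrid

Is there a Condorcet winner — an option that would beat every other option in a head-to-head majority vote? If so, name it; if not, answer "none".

none

Checking pairwise contests:
Sofia beats Ingrid 546–481.
Zara beats Sofia 645–382.
Priya beats Zara 596–431.
Zara beats Kwame 687–340.
Ingrid beats Hassan 825–202.
Kwame beats Priya 730–297.
Every option loses at least one head-to-head, so there is no Condorcet winner.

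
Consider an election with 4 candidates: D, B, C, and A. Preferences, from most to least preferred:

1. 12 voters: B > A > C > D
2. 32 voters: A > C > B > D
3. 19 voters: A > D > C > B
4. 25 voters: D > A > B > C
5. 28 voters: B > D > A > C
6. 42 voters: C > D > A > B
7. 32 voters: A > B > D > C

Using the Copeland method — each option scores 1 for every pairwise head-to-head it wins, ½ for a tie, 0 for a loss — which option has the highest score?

A

D: beats C; ties A; loses to B → score 1.5.
B: beats D and C; loses to A → score 2.
C: loses to D, B, and A → score 0.
A: beats B and C; ties D → score 2.5.
A has the best pairwise record.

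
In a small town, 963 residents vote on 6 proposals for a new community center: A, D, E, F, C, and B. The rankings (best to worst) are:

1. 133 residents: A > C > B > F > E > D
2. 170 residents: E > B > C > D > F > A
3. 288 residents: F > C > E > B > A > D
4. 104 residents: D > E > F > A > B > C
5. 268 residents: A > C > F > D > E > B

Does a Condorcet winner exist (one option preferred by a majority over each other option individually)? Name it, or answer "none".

Checking pairwise contests:
E beats A 562–401.
A beats D 689–274.
F beats E 689–274.
C beats F 571–392.
A beats C 505–458.
A beats B 505–458.
Every option loses at least one head-to-head, so there is no Condorcet winner.

none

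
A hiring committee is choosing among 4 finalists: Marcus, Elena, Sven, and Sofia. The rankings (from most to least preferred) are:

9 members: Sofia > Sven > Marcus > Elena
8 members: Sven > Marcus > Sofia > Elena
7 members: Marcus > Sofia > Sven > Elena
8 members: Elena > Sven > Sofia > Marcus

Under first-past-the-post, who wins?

Sofia

First-place votes: Marcus 7, Elena 8, Sven 8, Sofia 9.
Sofia has the most first-place votes.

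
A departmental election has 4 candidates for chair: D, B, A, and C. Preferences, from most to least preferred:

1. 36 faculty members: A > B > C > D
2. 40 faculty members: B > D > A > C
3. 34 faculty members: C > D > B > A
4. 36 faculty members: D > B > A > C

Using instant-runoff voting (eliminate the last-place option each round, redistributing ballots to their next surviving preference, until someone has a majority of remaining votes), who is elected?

B

Round 1: D 36, B 40, A 36, C 34. Eliminate C.
Round 2: D 70, B 40, A 36. Eliminate A.
Round 3: D 70, B 76. B has a majority.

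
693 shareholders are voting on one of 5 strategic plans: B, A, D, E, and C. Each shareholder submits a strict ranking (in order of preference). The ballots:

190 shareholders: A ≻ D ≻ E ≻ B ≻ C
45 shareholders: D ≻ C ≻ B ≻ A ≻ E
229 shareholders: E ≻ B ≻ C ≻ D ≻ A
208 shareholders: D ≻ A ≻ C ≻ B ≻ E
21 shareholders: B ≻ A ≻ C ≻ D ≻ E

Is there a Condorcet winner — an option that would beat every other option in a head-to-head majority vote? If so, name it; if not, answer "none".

D

D vs B: 443–250 for D.
D vs A: 482–211 for D.
D vs E: 464–229 for D.
D vs C: 443–250 for D.
D beats every other option head-to-head.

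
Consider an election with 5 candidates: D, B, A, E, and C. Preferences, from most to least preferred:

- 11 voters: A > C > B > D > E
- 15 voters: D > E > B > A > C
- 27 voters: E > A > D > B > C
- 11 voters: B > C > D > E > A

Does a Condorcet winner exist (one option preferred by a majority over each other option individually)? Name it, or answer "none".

Checking pairwise contests:
A beats D 38–26.
D beats B 42–22.
E beats A 53–11.
D beats E 37–27.
D beats C 42–22.
Every option loses at least one head-to-head, so there is no Condorcet winner.

none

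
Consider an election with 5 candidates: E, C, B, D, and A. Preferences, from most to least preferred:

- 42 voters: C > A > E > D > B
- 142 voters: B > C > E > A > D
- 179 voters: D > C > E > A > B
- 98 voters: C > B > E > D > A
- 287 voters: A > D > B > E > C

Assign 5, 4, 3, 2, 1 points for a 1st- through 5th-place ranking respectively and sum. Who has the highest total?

D

E: 42·3 + 142·3 + 179·3 + 98·3 + 287·2 = 1957
C: 42·5 + 142·4 + 179·4 + 98·5 + 287·1 = 2271
B: 42·1 + 142·5 + 179·1 + 98·4 + 287·3 = 2184
D: 42·2 + 142·1 + 179·5 + 98·2 + 287·4 = 2465
A: 42·4 + 142·2 + 179·2 + 98·1 + 287·5 = 2343
D has the highest Borda score (2465).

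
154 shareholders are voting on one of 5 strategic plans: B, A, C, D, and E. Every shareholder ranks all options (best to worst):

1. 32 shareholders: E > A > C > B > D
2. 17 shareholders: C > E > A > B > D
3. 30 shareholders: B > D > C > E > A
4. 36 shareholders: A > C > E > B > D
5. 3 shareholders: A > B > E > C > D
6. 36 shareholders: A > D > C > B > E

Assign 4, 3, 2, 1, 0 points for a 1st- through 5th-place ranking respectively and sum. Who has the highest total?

B: 32·1 + 17·1 + 30·4 + 36·1 + 3·3 + 36·1 = 250
A: 32·3 + 17·2 + 30·0 + 36·4 + 3·4 + 36·4 = 430
C: 32·2 + 17·4 + 30·2 + 36·3 + 3·1 + 36·2 = 375
D: 32·0 + 17·0 + 30·3 + 36·0 + 3·0 + 36·3 = 198
E: 32·4 + 17·3 + 30·1 + 36·2 + 3·2 + 36·0 = 287
A has the highest Borda score (430).

A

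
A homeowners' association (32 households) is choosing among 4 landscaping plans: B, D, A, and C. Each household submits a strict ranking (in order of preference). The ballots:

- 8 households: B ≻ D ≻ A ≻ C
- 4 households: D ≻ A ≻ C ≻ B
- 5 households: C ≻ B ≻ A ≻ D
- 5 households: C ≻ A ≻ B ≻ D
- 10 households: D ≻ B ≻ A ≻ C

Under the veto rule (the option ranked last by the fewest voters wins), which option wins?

A

Last-place votes: B 4, D 10, A 0, C 18.
A is ranked last by the fewest voters, so A wins.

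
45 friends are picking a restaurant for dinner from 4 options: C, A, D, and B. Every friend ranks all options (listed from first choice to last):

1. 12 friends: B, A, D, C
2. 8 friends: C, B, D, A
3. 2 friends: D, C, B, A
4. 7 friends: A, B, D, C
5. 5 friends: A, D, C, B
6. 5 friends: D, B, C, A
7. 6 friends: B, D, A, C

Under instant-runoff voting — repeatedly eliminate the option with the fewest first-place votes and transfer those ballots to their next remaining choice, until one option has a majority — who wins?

B

Round 1: C 8, A 12, D 7, B 18. Eliminate D.
Round 2: C 10, A 12, B 23. B has a majority.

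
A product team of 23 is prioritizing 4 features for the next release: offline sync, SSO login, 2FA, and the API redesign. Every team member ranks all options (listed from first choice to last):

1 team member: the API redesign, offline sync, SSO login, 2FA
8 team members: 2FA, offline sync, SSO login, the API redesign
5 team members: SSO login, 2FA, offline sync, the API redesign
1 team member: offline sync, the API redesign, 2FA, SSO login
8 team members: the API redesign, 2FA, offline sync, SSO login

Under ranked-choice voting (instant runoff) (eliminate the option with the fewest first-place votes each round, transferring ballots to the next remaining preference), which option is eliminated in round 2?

SSO login

Round 1: offline sync 1, SSO login 5, 2FA 8, the API redesign 9. Eliminate offline sync.
Round 2: SSO login 5, 2FA 8, the API redesign 10. Eliminate SSO login.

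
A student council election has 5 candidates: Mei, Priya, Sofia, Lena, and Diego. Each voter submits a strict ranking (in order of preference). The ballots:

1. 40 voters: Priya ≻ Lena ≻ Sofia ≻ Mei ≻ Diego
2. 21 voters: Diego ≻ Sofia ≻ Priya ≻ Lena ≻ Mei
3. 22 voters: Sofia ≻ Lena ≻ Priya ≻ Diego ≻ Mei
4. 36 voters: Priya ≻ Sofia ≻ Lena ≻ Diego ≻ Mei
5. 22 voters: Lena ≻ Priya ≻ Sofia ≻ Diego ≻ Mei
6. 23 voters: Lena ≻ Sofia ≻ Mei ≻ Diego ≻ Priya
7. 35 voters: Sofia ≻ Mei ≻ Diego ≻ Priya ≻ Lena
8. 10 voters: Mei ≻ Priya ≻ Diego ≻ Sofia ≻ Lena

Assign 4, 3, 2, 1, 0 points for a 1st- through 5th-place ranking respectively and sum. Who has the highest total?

Mei: 40·1 + 21·0 + 22·0 + 36·0 + 22·0 + 23·2 + 35·3 + 10·4 = 231
Priya: 40·4 + 21·2 + 22·2 + 36·4 + 22·3 + 23·0 + 35·1 + 10·3 = 521
Sofia: 40·2 + 21·3 + 22·4 + 36·3 + 22·2 + 23·3 + 35·4 + 10·1 = 602
Lena: 40·3 + 21·1 + 22·3 + 36·2 + 22·4 + 23·4 + 35·0 + 10·0 = 459
Diego: 40·0 + 21·4 + 22·1 + 36·1 + 22·1 + 23·1 + 35·2 + 10·2 = 277
Sofia has the highest Borda score (602).

Sofia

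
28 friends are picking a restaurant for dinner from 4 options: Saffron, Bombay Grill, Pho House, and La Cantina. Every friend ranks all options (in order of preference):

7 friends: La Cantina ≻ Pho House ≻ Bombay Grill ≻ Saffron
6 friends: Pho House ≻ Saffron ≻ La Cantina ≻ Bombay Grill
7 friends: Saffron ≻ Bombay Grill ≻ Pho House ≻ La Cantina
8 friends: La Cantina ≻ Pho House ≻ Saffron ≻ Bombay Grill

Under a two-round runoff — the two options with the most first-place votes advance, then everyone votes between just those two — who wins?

Round 1 first-place votes: Saffron 7, Bombay Grill 0, Pho House 6, La Cantina 15.
La Cantina and Saffron advance.
Runoff: La Cantina is preferred to Saffron by 15 voters; Saffron by 13.
La Cantina wins the runoff.

La Cantina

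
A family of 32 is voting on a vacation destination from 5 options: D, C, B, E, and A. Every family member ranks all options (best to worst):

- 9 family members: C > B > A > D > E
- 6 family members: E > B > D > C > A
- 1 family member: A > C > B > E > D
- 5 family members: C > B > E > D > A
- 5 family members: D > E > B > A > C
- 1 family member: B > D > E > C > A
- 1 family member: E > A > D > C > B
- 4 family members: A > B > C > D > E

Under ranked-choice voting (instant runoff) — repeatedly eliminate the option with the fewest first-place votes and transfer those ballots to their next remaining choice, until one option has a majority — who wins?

C

Round 1: D 5, C 14, B 1, E 7, A 5. Eliminate B.
Round 2: D 6, C 14, E 7, A 5. Eliminate A.
Round 3: D 6, C 19, E 7. C has a majority.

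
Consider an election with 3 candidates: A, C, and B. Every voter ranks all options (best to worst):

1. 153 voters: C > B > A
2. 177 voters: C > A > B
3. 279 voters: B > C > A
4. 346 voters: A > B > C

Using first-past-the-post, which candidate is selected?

First-place votes: A 346, C 330, B 279.
A has the most first-place votes.

A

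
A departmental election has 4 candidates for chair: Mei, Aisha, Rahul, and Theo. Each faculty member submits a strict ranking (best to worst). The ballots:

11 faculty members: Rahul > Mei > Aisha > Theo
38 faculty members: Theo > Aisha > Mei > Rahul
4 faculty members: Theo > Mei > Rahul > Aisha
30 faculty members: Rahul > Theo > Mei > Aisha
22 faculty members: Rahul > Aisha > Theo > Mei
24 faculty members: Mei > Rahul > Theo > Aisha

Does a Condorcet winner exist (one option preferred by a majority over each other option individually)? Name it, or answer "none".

none

Checking pairwise contests:
Theo beats Mei 94–35.
Mei beats Aisha 69–60.
Mei beats Rahul 66–63.
Rahul beats Theo 87–42.
Every option loses at least one head-to-head, so there is no Condorcet winner.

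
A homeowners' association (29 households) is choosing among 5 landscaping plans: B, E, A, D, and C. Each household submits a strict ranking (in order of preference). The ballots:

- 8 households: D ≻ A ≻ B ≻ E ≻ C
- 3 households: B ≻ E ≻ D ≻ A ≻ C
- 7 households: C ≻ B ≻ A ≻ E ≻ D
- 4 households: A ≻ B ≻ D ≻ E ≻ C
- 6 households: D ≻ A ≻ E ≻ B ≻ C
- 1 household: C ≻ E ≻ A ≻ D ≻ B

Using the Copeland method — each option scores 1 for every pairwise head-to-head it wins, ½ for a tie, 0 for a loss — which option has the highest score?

D

B: beats E and C; loses to A and D → score 2.
E: beats C; loses to B, A, and D → score 1.
A: beats B, E, and C; loses to D → score 3.
D: beats B, E, A, and C → score 4.
C: loses to B, E, A, and D → score 0.
D has the best pairwise record.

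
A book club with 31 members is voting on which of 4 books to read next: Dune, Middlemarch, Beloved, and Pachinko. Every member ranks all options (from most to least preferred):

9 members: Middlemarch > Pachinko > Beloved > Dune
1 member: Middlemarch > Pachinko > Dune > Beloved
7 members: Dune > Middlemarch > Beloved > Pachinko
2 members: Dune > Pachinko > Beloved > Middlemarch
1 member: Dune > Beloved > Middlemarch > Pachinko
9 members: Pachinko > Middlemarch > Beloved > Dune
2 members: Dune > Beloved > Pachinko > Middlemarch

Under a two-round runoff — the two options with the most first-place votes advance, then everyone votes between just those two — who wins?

Middlemarch

Round 1 first-place votes: Dune 12, Middlemarch 10, Beloved 0, Pachinko 9.
Dune and Middlemarch advance.
Runoff: Dune is preferred to Middlemarch by 12 voters; Middlemarch by 19.
Middlemarch wins the runoff.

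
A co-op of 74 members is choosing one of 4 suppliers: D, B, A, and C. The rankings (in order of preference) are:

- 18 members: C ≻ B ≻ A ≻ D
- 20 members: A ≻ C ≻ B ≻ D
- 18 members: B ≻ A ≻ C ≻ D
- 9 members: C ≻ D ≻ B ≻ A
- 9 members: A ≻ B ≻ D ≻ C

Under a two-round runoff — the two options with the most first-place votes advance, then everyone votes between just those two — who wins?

Round 1 first-place votes: D 0, B 18, A 29, C 27.
A and C advance.
Runoff: A is preferred to C by 47 voters; C by 27.
A wins the runoff.

A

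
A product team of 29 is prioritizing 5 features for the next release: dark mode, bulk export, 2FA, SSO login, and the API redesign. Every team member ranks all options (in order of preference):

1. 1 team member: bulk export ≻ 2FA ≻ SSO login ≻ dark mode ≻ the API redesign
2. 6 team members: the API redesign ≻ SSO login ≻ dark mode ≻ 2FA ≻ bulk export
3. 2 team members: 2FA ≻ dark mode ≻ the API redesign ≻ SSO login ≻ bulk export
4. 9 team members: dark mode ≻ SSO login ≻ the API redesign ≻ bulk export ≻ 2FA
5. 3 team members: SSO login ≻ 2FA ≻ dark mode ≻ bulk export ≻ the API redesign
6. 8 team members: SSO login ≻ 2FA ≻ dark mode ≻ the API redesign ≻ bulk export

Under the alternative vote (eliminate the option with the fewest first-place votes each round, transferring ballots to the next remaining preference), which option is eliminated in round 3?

the API redesign

Round 1: dark mode 9, bulk export 1, 2FA 2, SSO login 11, the API redesign 6. Eliminate bulk export.
Round 2: dark mode 9, 2FA 3, SSO login 11, the API redesign 6. Eliminate 2FA.
Round 3: dark mode 11, SSO login 12, the API redesign 6. Eliminate the API redesign.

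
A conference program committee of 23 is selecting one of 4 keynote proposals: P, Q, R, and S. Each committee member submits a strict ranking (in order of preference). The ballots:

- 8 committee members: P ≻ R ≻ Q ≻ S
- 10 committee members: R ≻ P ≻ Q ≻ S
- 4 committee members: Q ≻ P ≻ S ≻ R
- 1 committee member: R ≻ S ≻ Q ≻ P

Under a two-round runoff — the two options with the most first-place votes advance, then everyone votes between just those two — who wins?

Round 1 first-place votes: P 8, Q 4, R 11, S 0.
R and P advance.
Runoff: R is preferred to P by 11 voters; P by 12.
P wins the runoff.

P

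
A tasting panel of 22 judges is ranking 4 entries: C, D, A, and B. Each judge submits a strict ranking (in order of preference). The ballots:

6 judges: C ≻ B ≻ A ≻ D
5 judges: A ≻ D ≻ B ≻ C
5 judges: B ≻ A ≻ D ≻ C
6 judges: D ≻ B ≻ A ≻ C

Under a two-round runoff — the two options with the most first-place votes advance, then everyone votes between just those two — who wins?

Round 1 first-place votes: C 6, D 6, A 5, B 5.
C and D advance.
Runoff: C is preferred to D by 6 voters; D by 16.
D wins the runoff.

D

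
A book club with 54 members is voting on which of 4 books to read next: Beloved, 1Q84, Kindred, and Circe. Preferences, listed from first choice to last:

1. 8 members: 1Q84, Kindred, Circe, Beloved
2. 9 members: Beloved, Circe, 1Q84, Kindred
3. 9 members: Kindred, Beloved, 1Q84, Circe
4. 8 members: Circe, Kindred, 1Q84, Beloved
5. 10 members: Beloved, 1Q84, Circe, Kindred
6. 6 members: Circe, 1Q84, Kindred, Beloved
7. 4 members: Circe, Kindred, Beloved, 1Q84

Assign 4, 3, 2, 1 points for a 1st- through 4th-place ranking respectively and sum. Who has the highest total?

Beloved: 8·1 + 9·4 + 9·3 + 8·1 + 10·4 + 6·1 + 4·2 = 133
1Q84: 8·4 + 9·2 + 9·2 + 8·2 + 10·3 + 6·3 + 4·1 = 136
Kindred: 8·3 + 9·1 + 9·4 + 8·3 + 10·1 + 6·2 + 4·3 = 127
Circe: 8·2 + 9·3 + 9·1 + 8·4 + 10·2 + 6·4 + 4·4 = 144
Circe has the highest Borda score (144).

Circe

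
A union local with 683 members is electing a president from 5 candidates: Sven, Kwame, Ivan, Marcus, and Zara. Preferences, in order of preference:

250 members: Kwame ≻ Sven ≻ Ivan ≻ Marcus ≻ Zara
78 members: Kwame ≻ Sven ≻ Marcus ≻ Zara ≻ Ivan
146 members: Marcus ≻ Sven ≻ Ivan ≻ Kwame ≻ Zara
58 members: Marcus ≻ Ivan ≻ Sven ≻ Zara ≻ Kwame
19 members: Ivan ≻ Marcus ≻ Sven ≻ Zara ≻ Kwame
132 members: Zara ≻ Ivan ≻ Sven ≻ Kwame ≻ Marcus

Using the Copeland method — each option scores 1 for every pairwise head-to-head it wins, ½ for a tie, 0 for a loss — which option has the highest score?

Sven

Sven: beats Kwame, Ivan, Marcus, and Zara → score 4.
Kwame: beats Marcus and Zara; loses to Sven and Ivan → score 2.
Ivan: beats Kwame, Marcus, and Zara; loses to Sven → score 3.
Marcus: beats Zara; loses to Sven, Kwame, and Ivan → score 1.
Zara: loses to Sven, Kwame, Ivan, and Marcus → score 0.
Sven has the best pairwise record.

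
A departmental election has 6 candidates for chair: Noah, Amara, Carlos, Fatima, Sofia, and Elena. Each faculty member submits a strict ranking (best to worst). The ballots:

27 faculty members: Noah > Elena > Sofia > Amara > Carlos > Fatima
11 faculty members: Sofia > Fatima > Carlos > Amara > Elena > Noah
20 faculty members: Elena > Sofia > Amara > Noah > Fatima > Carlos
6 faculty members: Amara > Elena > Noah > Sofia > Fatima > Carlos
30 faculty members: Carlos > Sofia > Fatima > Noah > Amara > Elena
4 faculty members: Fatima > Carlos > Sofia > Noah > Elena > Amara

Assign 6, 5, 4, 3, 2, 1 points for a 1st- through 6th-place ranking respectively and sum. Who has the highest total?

Sofia

Noah: 27·6 + 11·1 + 20·3 + 6·4 + 30·3 + 4·3 = 359
Amara: 27·3 + 11·3 + 20·4 + 6·6 + 30·2 + 4·1 = 294
Carlos: 27·2 + 11·4 + 20·1 + 6·1 + 30·6 + 4·5 = 324
Fatima: 27·1 + 11·5 + 20·2 + 6·2 + 30·4 + 4·6 = 278
Sofia: 27·4 + 11·6 + 20·5 + 6·3 + 30·5 + 4·4 = 458
Elena: 27·5 + 11·2 + 20·6 + 6·5 + 30·1 + 4·2 = 345
Sofia has the highest Borda score (458).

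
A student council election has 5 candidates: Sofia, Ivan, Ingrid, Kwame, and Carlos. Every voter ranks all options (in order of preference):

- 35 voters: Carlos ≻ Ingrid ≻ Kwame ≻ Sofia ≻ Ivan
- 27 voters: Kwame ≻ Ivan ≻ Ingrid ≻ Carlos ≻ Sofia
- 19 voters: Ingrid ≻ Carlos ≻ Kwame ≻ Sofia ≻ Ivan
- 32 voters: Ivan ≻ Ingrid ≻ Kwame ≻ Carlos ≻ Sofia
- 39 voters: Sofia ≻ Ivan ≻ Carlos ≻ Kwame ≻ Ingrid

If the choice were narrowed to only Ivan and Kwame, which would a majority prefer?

Kwame

Voters preferring Ivan to Kwame: 71; preferring Kwame to Ivan: 81.
Kwame wins the head-to-head.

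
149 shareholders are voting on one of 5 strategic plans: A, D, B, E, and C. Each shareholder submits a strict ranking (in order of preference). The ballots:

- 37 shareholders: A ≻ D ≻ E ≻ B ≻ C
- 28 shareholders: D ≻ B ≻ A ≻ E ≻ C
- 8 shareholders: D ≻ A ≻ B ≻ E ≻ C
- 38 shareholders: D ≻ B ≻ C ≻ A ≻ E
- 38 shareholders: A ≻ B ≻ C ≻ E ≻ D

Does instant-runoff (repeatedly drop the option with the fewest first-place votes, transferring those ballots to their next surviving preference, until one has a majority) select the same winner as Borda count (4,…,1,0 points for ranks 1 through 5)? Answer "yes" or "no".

Instant-runoff — R1 A 75, D 74, B 0, E 0, C 0 (A winner). Winner: A.
Borda — scores: A 418, D 407, B 365, E 148, C 152. Winner: A.
The two methods agree.

yes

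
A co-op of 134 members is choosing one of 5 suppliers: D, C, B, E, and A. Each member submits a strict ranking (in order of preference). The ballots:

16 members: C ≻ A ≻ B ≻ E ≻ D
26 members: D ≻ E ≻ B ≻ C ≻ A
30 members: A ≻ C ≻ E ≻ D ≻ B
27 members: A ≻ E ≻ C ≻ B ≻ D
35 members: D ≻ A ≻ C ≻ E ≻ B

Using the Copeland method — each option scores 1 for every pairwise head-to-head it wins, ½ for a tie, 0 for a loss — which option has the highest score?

A

D: beats B; loses to C, E, and A → score 1.
C: beats D, B, and E; loses to A → score 3.
B: loses to D, C, E, and A → score 0.
E: beats D and B; loses to C and A → score 2.
A: beats D, C, B, and E → score 4.
A has the best pairwise record.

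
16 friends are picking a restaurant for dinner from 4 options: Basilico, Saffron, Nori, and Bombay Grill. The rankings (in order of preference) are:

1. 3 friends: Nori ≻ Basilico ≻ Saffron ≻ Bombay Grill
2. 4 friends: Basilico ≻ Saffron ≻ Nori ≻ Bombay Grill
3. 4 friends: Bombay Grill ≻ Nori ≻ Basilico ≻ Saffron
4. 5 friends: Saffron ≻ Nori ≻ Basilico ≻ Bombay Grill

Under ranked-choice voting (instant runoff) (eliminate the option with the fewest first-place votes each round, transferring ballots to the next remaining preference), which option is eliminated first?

Nori

Round 1: Basilico 4, Saffron 5, Nori 3, Bombay Grill 4. Eliminate Nori.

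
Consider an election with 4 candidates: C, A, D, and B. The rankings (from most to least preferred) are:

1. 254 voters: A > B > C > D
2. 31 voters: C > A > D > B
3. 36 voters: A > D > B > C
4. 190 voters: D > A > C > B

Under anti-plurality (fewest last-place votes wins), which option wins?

A

Last-place votes: C 36, A 0, D 254, B 221.
A is ranked last by the fewest voters, so A wins.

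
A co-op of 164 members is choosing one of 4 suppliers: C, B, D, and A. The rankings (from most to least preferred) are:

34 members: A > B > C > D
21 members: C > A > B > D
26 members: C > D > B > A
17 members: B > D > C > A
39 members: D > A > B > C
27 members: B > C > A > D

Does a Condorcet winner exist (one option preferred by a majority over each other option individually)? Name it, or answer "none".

none

Checking pairwise contests:
B beats C 117–47.
A beats B 94–70.
C beats D 108–56.
C beats A 91–73.
Every option loses at least one head-to-head, so there is no Condorcet winner.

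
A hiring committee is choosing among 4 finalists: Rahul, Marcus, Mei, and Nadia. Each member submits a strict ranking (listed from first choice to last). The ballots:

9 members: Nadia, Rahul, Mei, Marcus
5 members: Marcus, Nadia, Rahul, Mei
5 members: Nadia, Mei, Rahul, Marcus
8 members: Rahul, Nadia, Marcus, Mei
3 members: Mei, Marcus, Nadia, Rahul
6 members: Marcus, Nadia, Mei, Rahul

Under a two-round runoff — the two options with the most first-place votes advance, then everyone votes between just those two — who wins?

Round 1 first-place votes: Rahul 8, Marcus 11, Mei 3, Nadia 14.
Nadia and Marcus advance.
Runoff: Nadia is preferred to Marcus by 22 voters; Marcus by 14.
Nadia wins the runoff.

Nadia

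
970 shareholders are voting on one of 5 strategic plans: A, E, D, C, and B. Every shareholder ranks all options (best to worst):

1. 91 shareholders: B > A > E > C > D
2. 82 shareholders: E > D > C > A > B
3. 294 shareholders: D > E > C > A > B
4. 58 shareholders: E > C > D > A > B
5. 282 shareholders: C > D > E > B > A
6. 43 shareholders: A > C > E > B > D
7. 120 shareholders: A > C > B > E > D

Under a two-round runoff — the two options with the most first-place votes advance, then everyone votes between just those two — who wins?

Round 1 first-place votes: A 163, E 140, D 294, C 282, B 91.
D and C advance.
Runoff: D is preferred to C by 376 voters; C by 594.
C wins the runoff.

C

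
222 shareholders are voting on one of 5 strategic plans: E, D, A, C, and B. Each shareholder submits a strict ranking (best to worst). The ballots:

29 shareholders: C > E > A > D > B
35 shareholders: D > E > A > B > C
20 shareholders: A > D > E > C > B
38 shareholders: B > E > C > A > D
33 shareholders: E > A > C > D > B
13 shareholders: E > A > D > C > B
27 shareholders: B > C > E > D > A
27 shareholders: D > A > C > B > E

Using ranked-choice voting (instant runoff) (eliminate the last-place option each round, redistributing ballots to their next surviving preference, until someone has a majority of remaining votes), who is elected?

E

Round 1: E 46, D 62, A 20, C 29, B 65. Eliminate A.
Round 2: E 46, D 82, C 29, B 65. Eliminate C.
Round 3: E 75, D 82, B 65. Eliminate B.
Round 4: E 140, D 82. E has a majority.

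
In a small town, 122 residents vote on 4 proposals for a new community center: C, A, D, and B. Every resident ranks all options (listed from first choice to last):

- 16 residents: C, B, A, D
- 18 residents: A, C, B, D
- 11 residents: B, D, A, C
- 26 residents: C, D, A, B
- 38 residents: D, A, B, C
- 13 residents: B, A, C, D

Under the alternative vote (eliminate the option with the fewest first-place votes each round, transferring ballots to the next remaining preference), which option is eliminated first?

A

Round 1: C 42, A 18, D 38, B 24. Eliminate A.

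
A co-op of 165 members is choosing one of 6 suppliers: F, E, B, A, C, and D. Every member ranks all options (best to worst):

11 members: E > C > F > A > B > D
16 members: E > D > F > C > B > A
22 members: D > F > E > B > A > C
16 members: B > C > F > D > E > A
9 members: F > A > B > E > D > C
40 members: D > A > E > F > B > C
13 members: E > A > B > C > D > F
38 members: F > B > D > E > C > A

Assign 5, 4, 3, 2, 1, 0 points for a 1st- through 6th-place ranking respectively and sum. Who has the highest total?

D

F: 11·3 + 16·3 + 22·4 + 16·3 + 9·5 + 40·2 + 13·0 + 38·5 = 532
E: 11·5 + 16·5 + 22·3 + 16·1 + 9·2 + 40·3 + 13·5 + 38·2 = 496
B: 11·1 + 16·1 + 22·2 + 16·5 + 9·3 + 40·1 + 13·3 + 38·4 = 409
A: 11·2 + 16·0 + 22·1 + 16·0 + 9·4 + 40·4 + 13·4 + 38·0 = 292
C: 11·4 + 16·2 + 22·0 + 16·4 + 9·0 + 40·0 + 13·2 + 38·1 = 204
D: 11·0 + 16·4 + 22·5 + 16·2 + 9·1 + 40·5 + 13·1 + 38·3 = 542
D has the highest Borda score (542).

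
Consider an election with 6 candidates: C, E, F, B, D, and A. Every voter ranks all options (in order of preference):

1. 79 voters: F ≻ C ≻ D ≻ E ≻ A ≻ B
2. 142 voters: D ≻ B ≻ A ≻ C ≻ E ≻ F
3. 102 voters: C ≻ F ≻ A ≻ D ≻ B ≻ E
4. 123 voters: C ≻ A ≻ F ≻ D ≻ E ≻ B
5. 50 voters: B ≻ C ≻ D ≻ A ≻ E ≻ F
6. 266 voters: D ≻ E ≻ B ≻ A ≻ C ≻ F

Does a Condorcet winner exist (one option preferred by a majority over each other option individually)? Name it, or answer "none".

D

D vs C: 408–354 for D.
D vs E: 762–0 for D.
D vs F: 458–304 for D.
D vs B: 712–50 for D.
D vs A: 537–225 for D.
D beats every other option head-to-head.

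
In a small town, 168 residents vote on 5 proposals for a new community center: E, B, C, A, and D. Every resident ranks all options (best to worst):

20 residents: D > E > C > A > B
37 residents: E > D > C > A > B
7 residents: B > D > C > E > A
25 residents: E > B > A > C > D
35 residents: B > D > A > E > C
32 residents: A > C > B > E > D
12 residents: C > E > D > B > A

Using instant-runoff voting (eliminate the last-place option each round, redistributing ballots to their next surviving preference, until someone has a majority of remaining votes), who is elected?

E

Round 1: E 62, B 42, C 12, A 32, D 20. Eliminate C.
Round 2: E 74, B 42, A 32, D 20. Eliminate D.
Round 3: E 94, B 42, A 32. E has a majority.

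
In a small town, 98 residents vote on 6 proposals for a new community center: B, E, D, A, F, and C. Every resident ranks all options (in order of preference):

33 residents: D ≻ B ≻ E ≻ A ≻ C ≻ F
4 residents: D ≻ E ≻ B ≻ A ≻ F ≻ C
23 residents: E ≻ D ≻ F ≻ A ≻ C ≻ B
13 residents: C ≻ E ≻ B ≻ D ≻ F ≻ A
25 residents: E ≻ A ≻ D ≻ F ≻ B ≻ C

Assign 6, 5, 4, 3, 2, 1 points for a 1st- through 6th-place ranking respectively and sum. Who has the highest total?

B: 33·5 + 4·4 + 23·1 + 13·4 + 25·2 = 306
E: 33·4 + 4·5 + 23·6 + 13·5 + 25·6 = 505
D: 33·6 + 4·6 + 23·5 + 13·3 + 25·4 = 476
A: 33·3 + 4·3 + 23·3 + 13·1 + 25·5 = 318
F: 33·1 + 4·2 + 23·4 + 13·2 + 25·3 = 234
C: 33·2 + 4·1 + 23·2 + 13·6 + 25·1 = 219
E has the highest Borda score (505).

E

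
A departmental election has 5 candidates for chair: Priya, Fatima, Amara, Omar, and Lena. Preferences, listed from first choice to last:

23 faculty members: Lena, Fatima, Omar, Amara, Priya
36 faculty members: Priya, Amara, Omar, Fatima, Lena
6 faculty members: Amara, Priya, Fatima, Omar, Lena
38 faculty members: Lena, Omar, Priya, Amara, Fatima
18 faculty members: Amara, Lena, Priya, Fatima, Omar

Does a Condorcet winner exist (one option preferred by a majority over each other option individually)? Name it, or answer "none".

Lena

Lena vs Priya: 79–42 for Lena.
Lena vs Fatima: 79–42 for Lena.
Lena vs Amara: 61–60 for Lena.
Lena vs Omar: 79–42 for Lena.
Lena beats every other option head-to-head.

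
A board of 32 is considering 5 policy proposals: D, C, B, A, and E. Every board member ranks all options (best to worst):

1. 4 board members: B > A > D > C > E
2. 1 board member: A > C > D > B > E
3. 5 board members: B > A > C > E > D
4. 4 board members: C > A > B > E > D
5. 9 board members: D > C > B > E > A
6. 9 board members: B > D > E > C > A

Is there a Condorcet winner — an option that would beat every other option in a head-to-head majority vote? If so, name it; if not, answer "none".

B

B vs D: 22–10 for B.
B vs C: 18–14 for B.
B vs A: 27–5 for B.
B vs E: 32–0 for B.
B beats every other option head-to-head.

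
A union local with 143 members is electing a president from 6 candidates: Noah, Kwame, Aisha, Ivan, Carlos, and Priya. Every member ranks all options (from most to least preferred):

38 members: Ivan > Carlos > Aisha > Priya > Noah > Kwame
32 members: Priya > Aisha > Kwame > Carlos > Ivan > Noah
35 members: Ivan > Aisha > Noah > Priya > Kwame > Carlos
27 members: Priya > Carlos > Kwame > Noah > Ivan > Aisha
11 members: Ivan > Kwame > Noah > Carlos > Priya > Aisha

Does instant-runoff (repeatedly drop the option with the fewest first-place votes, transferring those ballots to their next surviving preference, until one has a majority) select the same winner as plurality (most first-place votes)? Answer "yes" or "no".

yes

Instant-runoff — R1 Noah 0, Kwame 0, Aisha 0, Ivan 84, Carlos 0, Priya 59 (Ivan winner). Winner: Ivan.
Plurality — first-place votes: Noah 0, Kwame 0, Aisha 0, Ivan 84, Carlos 0, Priya 59. Winner: Ivan.
The two methods agree.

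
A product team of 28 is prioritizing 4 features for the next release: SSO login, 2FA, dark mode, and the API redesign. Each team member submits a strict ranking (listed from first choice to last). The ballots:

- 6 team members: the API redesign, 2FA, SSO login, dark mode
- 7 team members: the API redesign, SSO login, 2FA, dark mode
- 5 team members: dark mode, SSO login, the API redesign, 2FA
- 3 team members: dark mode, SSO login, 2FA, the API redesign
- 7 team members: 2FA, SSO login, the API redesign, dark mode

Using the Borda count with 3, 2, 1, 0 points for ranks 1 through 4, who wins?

the API redesign

SSO login: 6·1 + 7·2 + 5·2 + 3·2 + 7·2 = 50
2FA: 6·2 + 7·1 + 5·0 + 3·1 + 7·3 = 43
dark mode: 6·0 + 7·0 + 5·3 + 3·3 + 7·0 = 24
the API redesign: 6·3 + 7·3 + 5·1 + 3·0 + 7·1 = 51
the API redesign has the highest Borda score (51).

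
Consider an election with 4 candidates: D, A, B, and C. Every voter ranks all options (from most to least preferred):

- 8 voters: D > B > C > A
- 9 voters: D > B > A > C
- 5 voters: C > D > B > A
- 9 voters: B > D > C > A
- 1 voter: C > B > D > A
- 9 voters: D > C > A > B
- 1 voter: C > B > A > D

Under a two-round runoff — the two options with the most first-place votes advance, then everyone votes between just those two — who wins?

Round 1 first-place votes: D 26, A 0, B 9, C 7.
D and B advance.
Runoff: D is preferred to B by 31 voters; B by 11.
D wins the runoff.

D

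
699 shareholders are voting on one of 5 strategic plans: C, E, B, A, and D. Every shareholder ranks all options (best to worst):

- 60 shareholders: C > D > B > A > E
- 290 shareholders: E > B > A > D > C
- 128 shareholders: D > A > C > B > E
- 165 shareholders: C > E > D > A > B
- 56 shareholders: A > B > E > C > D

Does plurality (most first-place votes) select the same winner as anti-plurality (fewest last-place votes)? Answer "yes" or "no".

Plurality — first-place votes: C 225, E 290, B 0, A 56, D 128. Winner: E.
Anti-plurality — last-place votes: C 290, E 188, B 165, A 0, D 56. Winner: A.
The two methods disagree.

no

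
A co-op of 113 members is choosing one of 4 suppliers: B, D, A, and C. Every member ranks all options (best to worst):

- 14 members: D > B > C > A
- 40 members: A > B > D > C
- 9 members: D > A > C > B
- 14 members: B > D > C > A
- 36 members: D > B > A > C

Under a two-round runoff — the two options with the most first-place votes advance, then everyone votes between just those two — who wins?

Round 1 first-place votes: B 14, D 59, A 40, C 0.
D and A advance.
Runoff: D is preferred to A by 73 voters; A by 40.
D wins the runoff.

D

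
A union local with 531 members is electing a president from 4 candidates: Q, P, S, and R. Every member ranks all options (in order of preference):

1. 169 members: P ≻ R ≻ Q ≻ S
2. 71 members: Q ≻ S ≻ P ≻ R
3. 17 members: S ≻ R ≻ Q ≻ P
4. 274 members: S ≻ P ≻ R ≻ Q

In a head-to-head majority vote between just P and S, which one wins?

Voters preferring P to S: 169; preferring S to P: 362.
S wins the head-to-head.

S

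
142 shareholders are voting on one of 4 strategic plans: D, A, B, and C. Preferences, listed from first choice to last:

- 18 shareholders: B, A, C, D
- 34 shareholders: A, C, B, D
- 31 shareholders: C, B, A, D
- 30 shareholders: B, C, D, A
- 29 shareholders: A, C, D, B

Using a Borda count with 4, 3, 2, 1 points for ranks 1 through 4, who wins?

D: 18·1 + 34·1 + 31·1 + 30·2 + 29·2 = 201
A: 18·3 + 34·4 + 31·2 + 30·1 + 29·4 = 398
B: 18·4 + 34·2 + 31·3 + 30·4 + 29·1 = 382
C: 18·2 + 34·3 + 31·4 + 30·3 + 29·3 = 439
C has the highest Borda score (439).

C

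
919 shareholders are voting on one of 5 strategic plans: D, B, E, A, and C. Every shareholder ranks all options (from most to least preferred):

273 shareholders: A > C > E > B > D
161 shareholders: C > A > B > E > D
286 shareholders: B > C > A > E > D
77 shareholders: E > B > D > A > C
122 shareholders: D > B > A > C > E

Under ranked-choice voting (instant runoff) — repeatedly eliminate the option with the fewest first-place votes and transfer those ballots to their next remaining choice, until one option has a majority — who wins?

Round 1: D 122, B 286, E 77, A 273, C 161. Eliminate E.
Round 2: D 122, B 363, A 273, C 161. Eliminate D.
Round 3: B 485, A 273, C 161. B has a majority.

B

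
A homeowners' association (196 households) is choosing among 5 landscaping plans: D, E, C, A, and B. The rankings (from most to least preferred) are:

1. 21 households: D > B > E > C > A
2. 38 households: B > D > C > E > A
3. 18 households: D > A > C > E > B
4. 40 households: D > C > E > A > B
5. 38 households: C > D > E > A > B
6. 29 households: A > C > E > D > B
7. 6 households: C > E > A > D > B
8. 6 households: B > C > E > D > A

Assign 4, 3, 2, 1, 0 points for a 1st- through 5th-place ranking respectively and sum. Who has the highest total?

D: 21·4 + 38·3 + 18·4 + 40·4 + 38·3 + 29·1 + 6·1 + 6·1 = 585
E: 21·2 + 38·1 + 18·1 + 40·2 + 38·2 + 29·2 + 6·3 + 6·2 = 342
C: 21·1 + 38·2 + 18·2 + 40·3 + 38·4 + 29·3 + 6·4 + 6·3 = 534
A: 21·0 + 38·0 + 18·3 + 40·1 + 38·1 + 29·4 + 6·2 + 6·0 = 260
B: 21·3 + 38·4 + 18·0 + 40·0 + 38·0 + 29·0 + 6·0 + 6·4 = 239
D has the highest Borda score (585).

D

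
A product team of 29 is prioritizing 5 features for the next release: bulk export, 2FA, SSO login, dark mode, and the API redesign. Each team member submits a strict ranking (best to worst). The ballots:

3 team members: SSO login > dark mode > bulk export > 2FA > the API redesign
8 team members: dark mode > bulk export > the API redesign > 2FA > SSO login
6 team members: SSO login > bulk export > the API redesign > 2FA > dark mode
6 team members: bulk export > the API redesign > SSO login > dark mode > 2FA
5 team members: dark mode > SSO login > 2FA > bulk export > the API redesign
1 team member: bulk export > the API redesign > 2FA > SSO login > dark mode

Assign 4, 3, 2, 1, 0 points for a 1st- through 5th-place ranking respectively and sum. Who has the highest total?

bulk export: 3·2 + 8·3 + 6·3 + 6·4 + 5·1 + 1·4 = 81
2FA: 3·1 + 8·1 + 6·1 + 6·0 + 5·2 + 1·2 = 29
SSO login: 3·4 + 8·0 + 6·4 + 6·2 + 5·3 + 1·1 = 64
dark mode: 3·3 + 8·4 + 6·0 + 6·1 + 5·4 + 1·0 = 67
the API redesign: 3·0 + 8·2 + 6·2 + 6·3 + 5·0 + 1·3 = 49
bulk export has the highest Borda score (81).

bulk export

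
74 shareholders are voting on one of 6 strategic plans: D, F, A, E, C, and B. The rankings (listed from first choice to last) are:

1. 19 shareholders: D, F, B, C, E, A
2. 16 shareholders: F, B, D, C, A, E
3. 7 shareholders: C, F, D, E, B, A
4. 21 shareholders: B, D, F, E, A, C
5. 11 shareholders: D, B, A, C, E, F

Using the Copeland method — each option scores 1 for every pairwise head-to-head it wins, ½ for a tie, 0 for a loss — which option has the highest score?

D

D: beats F, A, E, and C; ties B → score 4.5.
F: beats A, E, C, and B; loses to D → score 4.
A: loses to D, F, E, C, and B → score 0.
E: beats A; loses to D, F, C, and B → score 1.
C: beats A and E; loses to D, F, and B → score 2.
B: beats A, E, and C; ties D; loses to F → score 3.5.
D has the best pairwise record.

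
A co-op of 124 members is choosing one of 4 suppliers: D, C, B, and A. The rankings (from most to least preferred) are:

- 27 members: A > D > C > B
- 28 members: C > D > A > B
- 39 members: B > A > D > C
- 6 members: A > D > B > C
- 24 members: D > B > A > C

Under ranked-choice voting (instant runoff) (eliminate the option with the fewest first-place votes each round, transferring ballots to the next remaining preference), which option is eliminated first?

D

Round 1: D 24, C 28, B 39, A 33. Eliminate D.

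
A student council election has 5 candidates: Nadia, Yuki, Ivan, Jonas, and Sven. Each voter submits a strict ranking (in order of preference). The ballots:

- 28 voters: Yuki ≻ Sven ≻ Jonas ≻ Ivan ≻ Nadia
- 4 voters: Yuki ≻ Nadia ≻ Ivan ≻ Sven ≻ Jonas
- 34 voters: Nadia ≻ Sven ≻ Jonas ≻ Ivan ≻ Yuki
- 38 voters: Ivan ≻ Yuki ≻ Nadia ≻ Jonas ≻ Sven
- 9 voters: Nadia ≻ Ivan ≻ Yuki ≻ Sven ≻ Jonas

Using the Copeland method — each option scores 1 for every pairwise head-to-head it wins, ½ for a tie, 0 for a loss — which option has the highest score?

Nadia: beats Jonas and Sven; loses to Yuki and Ivan → score 2.
Yuki: beats Nadia, Jonas, and Sven; loses to Ivan → score 3.
Ivan: beats Nadia and Yuki; loses to Jonas and Sven → score 2.
Jonas: beats Ivan; loses to Nadia, Yuki, and Sven → score 1.
Sven: beats Ivan and Jonas; loses to Nadia and Yuki → score 2.
Yuki has the best pairwise record.

Yuki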